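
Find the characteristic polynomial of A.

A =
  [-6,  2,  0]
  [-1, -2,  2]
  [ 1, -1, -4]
x^3 + 12*x^2 + 48*x + 64

Expanding det(x·I − A) (e.g. by cofactor expansion or by noting that A is similar to its Jordan form J, which has the same characteristic polynomial as A) gives
  χ_A(x) = x^3 + 12*x^2 + 48*x + 64
which factors as (x + 4)^3. The eigenvalues (with algebraic multiplicities) are λ = -4 with multiplicity 3.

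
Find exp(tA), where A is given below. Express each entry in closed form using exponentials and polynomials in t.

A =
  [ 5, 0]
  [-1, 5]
e^{tA} =
  [exp(5*t), 0]
  [-t*exp(5*t), exp(5*t)]

Strategy: write A = P · J · P⁻¹ where J is a Jordan canonical form, so e^{tA} = P · e^{tJ} · P⁻¹, and e^{tJ} can be computed block-by-block.

A has Jordan form
J =
  [5, 1]
  [0, 5]
(up to reordering of blocks).

Per-block formulas:
  For a 2×2 Jordan block J_2(5): exp(t · J_2(5)) = e^(5t)·(I + t·N), where N is the 2×2 nilpotent shift.

After assembling e^{tJ} and conjugating by P, we get:

e^{tA} =
  [exp(5*t), 0]
  [-t*exp(5*t), exp(5*t)]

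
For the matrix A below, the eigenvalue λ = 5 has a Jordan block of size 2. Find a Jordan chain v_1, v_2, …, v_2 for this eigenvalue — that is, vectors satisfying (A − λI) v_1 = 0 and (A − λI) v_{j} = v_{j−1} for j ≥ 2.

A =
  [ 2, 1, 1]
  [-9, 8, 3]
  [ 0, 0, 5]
A Jordan chain for λ = 5 of length 2:
v_1 = (-3, -9, 0)ᵀ
v_2 = (1, 0, 0)ᵀ

Let N = A − (5)·I. We want v_2 with N^2 v_2 = 0 but N^1 v_2 ≠ 0; then v_{j-1} := N · v_j for j = 2, …, 2.

Pick v_2 = (1, 0, 0)ᵀ.
Then v_1 = N · v_2 = (-3, -9, 0)ᵀ.

Sanity check: (A − (5)·I) v_1 = (0, 0, 0)ᵀ = 0. ✓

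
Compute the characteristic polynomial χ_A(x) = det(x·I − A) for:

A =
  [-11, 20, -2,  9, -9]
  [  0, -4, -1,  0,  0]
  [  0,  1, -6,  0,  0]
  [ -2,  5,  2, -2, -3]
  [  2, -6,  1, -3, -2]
x^5 + 25*x^4 + 250*x^3 + 1250*x^2 + 3125*x + 3125

Expanding det(x·I − A) (e.g. by cofactor expansion or by noting that A is similar to its Jordan form J, which has the same characteristic polynomial as A) gives
  χ_A(x) = x^5 + 25*x^4 + 250*x^3 + 1250*x^2 + 3125*x + 3125
which factors as (x + 5)^5. The eigenvalues (with algebraic multiplicities) are λ = -5 with multiplicity 5.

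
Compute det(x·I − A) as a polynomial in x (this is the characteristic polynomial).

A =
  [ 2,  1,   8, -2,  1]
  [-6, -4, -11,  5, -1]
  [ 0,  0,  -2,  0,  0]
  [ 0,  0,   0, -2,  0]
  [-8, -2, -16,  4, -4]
x^5 + 10*x^4 + 40*x^3 + 80*x^2 + 80*x + 32

Expanding det(x·I − A) (e.g. by cofactor expansion or by noting that A is similar to its Jordan form J, which has the same characteristic polynomial as A) gives
  χ_A(x) = x^5 + 10*x^4 + 40*x^3 + 80*x^2 + 80*x + 32
which factors as (x + 2)^5. The eigenvalues (with algebraic multiplicities) are λ = -2 with multiplicity 5.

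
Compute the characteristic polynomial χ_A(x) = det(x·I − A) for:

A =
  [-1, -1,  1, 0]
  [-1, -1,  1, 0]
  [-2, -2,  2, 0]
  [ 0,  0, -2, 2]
x^4 - 2*x^3

Expanding det(x·I − A) (e.g. by cofactor expansion or by noting that A is similar to its Jordan form J, which has the same characteristic polynomial as A) gives
  χ_A(x) = x^4 - 2*x^3
which factors as x^3*(x - 2). The eigenvalues (with algebraic multiplicities) are λ = 0 with multiplicity 3, λ = 2 with multiplicity 1.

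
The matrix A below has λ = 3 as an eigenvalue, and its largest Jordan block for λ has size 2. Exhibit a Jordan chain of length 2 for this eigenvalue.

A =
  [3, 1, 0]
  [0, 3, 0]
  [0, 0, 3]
A Jordan chain for λ = 3 of length 2:
v_1 = (1, 0, 0)ᵀ
v_2 = (0, 1, 0)ᵀ

Let N = A − (3)·I. We want v_2 with N^2 v_2 = 0 but N^1 v_2 ≠ 0; then v_{j-1} := N · v_j for j = 2, …, 2.

Pick v_2 = (0, 1, 0)ᵀ.
Then v_1 = N · v_2 = (1, 0, 0)ᵀ.

Sanity check: (A − (3)·I) v_1 = (0, 0, 0)ᵀ = 0. ✓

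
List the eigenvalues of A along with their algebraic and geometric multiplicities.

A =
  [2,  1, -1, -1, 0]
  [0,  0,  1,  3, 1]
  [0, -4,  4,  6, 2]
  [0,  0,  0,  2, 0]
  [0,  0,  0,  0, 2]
λ = 2: alg = 5, geom = 3

Step 1 — factor the characteristic polynomial to read off the algebraic multiplicities:
  χ_A(x) = (x - 2)^5

Step 2 — compute geometric multiplicities via the rank-nullity identity g(λ) = n − rank(A − λI):
  rank(A − (2)·I) = 2, so dim ker(A − (2)·I) = n − 2 = 3

Summary:
  λ = 2: algebraic multiplicity = 5, geometric multiplicity = 3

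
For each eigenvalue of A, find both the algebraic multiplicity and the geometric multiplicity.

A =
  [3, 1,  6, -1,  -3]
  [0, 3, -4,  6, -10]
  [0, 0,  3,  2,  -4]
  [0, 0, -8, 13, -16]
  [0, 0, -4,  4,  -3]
λ = 3: alg = 3, geom = 2; λ = 5: alg = 2, geom = 2

Step 1 — factor the characteristic polynomial to read off the algebraic multiplicities:
  χ_A(x) = (x - 5)^2*(x - 3)^3

Step 2 — compute geometric multiplicities via the rank-nullity identity g(λ) = n − rank(A − λI):
  rank(A − (3)·I) = 3, so dim ker(A − (3)·I) = n − 3 = 2
  rank(A − (5)·I) = 3, so dim ker(A − (5)·I) = n − 3 = 2

Summary:
  λ = 3: algebraic multiplicity = 3, geometric multiplicity = 2
  λ = 5: algebraic multiplicity = 2, geometric multiplicity = 2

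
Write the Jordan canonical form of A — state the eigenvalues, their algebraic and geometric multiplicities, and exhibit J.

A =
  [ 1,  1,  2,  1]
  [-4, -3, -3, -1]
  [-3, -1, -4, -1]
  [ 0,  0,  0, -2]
J_3(-2) ⊕ J_1(-2)

The characteristic polynomial is
  det(x·I − A) = x^4 + 8*x^3 + 24*x^2 + 32*x + 16 = (x + 2)^4

Eigenvalues and multiplicities (the geometric multiplicity of λ is n − rank(A − λI), which equals the number of Jordan blocks for λ):
  λ = -2: algebraic multiplicity = 4, geometric multiplicity = 2

Determining the block sizes for each eigenvalue:
  λ = -2: with am = 4 and gm = 2, the partition is not yet determined (e.g. several partitions of 4 into 2 parts exist). Let N = A − (-2)·I. Computing rank(N^1) = 2, rank(N^2) = 1, rank(N^3) = 0; the number of blocks of size ≥ j is rank(N^{j−1}) − rank(N^j), giving [2, 1, 1]. So we have 1 block(s) of size 3, 1 block(s) of size 1 → block sizes [3, 1]

Assembling the blocks gives a Jordan form
J =
  [-2,  1,  0,  0]
  [ 0, -2,  1,  0]
  [ 0,  0, -2,  0]
  [ 0,  0,  0, -2]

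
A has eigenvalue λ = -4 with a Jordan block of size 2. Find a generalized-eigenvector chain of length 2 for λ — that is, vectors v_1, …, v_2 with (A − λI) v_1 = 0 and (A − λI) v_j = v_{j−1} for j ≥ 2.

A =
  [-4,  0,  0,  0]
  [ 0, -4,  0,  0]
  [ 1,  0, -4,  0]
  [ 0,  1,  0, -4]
A Jordan chain for λ = -4 of length 2:
v_1 = (0, 0, 1, 0)ᵀ
v_2 = (1, 0, 0, 0)ᵀ

Let N = A − (-4)·I. We want v_2 with N^2 v_2 = 0 but N^1 v_2 ≠ 0; then v_{j-1} := N · v_j for j = 2, …, 2.

Pick v_2 = (1, 0, 0, 0)ᵀ.
Then v_1 = N · v_2 = (0, 0, 1, 0)ᵀ.

Sanity check: (A − (-4)·I) v_1 = (0, 0, 0, 0)ᵀ = 0. ✓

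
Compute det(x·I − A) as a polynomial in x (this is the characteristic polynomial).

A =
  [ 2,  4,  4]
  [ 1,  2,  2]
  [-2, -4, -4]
x^3

Expanding det(x·I − A) (e.g. by cofactor expansion or by noting that A is similar to its Jordan form J, which has the same characteristic polynomial as A) gives
  χ_A(x) = x^3
which factors as x^3. The eigenvalues (with algebraic multiplicities) are λ = 0 with multiplicity 3.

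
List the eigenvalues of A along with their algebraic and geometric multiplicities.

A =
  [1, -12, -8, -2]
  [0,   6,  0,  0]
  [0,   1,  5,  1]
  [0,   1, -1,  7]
λ = 1: alg = 1, geom = 1; λ = 6: alg = 3, geom = 2

Step 1 — factor the characteristic polynomial to read off the algebraic multiplicities:
  χ_A(x) = (x - 6)^3*(x - 1)

Step 2 — compute geometric multiplicities via the rank-nullity identity g(λ) = n − rank(A − λI):
  rank(A − (1)·I) = 3, so dim ker(A − (1)·I) = n − 3 = 1
  rank(A − (6)·I) = 2, so dim ker(A − (6)·I) = n − 2 = 2

Summary:
  λ = 1: algebraic multiplicity = 1, geometric multiplicity = 1
  λ = 6: algebraic multiplicity = 3, geometric multiplicity = 2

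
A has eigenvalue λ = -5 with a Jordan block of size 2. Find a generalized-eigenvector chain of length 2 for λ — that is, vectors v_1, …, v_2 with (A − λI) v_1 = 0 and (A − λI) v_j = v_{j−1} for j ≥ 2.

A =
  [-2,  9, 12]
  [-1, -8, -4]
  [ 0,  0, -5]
A Jordan chain for λ = -5 of length 2:
v_1 = (3, -1, 0)ᵀ
v_2 = (1, 0, 0)ᵀ

Let N = A − (-5)·I. We want v_2 with N^2 v_2 = 0 but N^1 v_2 ≠ 0; then v_{j-1} := N · v_j for j = 2, …, 2.

Pick v_2 = (1, 0, 0)ᵀ.
Then v_1 = N · v_2 = (3, -1, 0)ᵀ.

Sanity check: (A − (-5)·I) v_1 = (0, 0, 0)ᵀ = 0. ✓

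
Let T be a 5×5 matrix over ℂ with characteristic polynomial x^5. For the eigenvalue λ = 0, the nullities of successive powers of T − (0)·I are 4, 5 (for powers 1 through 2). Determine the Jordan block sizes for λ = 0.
Block sizes for λ = 0: [2, 1, 1, 1]

From the dimensions of kernels of powers, the number of Jordan blocks of size at least j is d_j − d_{j−1} where d_j = dim ker(N^j) (with d_0 = 0). Computing the differences gives [4, 1].
The number of blocks of size exactly k is (#blocks of size ≥ k) − (#blocks of size ≥ k + 1), so the partition is: 3 block(s) of size 1, 1 block(s) of size 2.
In nonincreasing order the block sizes are [2, 1, 1, 1].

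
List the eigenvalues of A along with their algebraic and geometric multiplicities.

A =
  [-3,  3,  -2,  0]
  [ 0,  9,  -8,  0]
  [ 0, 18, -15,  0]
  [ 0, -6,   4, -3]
λ = -3: alg = 4, geom = 3

Step 1 — factor the characteristic polynomial to read off the algebraic multiplicities:
  χ_A(x) = (x + 3)^4

Step 2 — compute geometric multiplicities via the rank-nullity identity g(λ) = n − rank(A − λI):
  rank(A − (-3)·I) = 1, so dim ker(A − (-3)·I) = n − 1 = 3

Summary:
  λ = -3: algebraic multiplicity = 4, geometric multiplicity = 3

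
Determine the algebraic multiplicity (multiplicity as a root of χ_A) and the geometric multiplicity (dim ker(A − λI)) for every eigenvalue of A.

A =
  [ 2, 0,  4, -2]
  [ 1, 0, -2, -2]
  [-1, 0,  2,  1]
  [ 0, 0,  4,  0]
λ = 0: alg = 2, geom = 1; λ = 2: alg = 2, geom = 1

Step 1 — factor the characteristic polynomial to read off the algebraic multiplicities:
  χ_A(x) = x^2*(x - 2)^2

Step 2 — compute geometric multiplicities via the rank-nullity identity g(λ) = n − rank(A − λI):
  rank(A − (0)·I) = 3, so dim ker(A − (0)·I) = n − 3 = 1
  rank(A − (2)·I) = 3, so dim ker(A − (2)·I) = n − 3 = 1

Summary:
  λ = 0: algebraic multiplicity = 2, geometric multiplicity = 1
  λ = 2: algebraic multiplicity = 2, geometric multiplicity = 1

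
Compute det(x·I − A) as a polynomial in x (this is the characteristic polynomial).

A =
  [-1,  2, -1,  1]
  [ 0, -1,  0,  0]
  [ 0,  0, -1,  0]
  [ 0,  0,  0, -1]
x^4 + 4*x^3 + 6*x^2 + 4*x + 1

Expanding det(x·I − A) (e.g. by cofactor expansion or by noting that A is similar to its Jordan form J, which has the same characteristic polynomial as A) gives
  χ_A(x) = x^4 + 4*x^3 + 6*x^2 + 4*x + 1
which factors as (x + 1)^4. The eigenvalues (with algebraic multiplicities) are λ = -1 with multiplicity 4.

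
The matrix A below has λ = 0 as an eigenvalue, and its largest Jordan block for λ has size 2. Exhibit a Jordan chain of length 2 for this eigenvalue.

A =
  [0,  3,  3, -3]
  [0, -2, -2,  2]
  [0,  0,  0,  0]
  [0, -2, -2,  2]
A Jordan chain for λ = 0 of length 2:
v_1 = (3, -2, 0, -2)ᵀ
v_2 = (0, 1, 0, 0)ᵀ

Let N = A − (0)·I. We want v_2 with N^2 v_2 = 0 but N^1 v_2 ≠ 0; then v_{j-1} := N · v_j for j = 2, …, 2.

Pick v_2 = (0, 1, 0, 0)ᵀ.
Then v_1 = N · v_2 = (3, -2, 0, -2)ᵀ.

Sanity check: (A − (0)·I) v_1 = (0, 0, 0, 0)ᵀ = 0. ✓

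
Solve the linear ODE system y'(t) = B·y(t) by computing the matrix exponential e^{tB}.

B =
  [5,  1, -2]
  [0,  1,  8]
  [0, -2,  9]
e^{tB} =
  [exp(5*t), t*exp(5*t), -2*t*exp(5*t)]
  [0, -4*t*exp(5*t) + exp(5*t), 8*t*exp(5*t)]
  [0, -2*t*exp(5*t), 4*t*exp(5*t) + exp(5*t)]

Strategy: write B = P · J · P⁻¹ where J is a Jordan canonical form, so e^{tB} = P · e^{tJ} · P⁻¹, and e^{tJ} can be computed block-by-block.

B has Jordan form
J =
  [5, 1, 0]
  [0, 5, 0]
  [0, 0, 5]
(up to reordering of blocks).

Per-block formulas:
  For a 1×1 block at λ = 5: exp(t · [5]) = [e^(5t)].
  For a 2×2 Jordan block J_2(5): exp(t · J_2(5)) = e^(5t)·(I + t·N), where N is the 2×2 nilpotent shift.

After assembling e^{tJ} and conjugating by P, we get:

e^{tB} =
  [exp(5*t), t*exp(5*t), -2*t*exp(5*t)]
  [0, -4*t*exp(5*t) + exp(5*t), 8*t*exp(5*t)]
  [0, -2*t*exp(5*t), 4*t*exp(5*t) + exp(5*t)]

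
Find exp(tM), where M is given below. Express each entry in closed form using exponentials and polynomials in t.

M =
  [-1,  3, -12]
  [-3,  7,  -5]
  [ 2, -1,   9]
e^{tM} =
  [3*t^2*exp(5*t)/2 - 6*t*exp(5*t) + exp(5*t), 3*t*exp(5*t), 9*t^2*exp(5*t)/2 - 12*t*exp(5*t)]
  [t^2*exp(5*t) - 3*t*exp(5*t), 2*t*exp(5*t) + exp(5*t), 3*t^2*exp(5*t) - 5*t*exp(5*t)]
  [-t^2*exp(5*t)/2 + 2*t*exp(5*t), -t*exp(5*t), -3*t^2*exp(5*t)/2 + 4*t*exp(5*t) + exp(5*t)]

Strategy: write M = P · J · P⁻¹ where J is a Jordan canonical form, so e^{tM} = P · e^{tJ} · P⁻¹, and e^{tJ} can be computed block-by-block.

M has Jordan form
J =
  [5, 1, 0]
  [0, 5, 1]
  [0, 0, 5]
(up to reordering of blocks).

Per-block formulas:
  For a 3×3 Jordan block J_3(5): exp(t · J_3(5)) = e^(5t)·(I + t·N + (t^2/2)·N^2), where N is the 3×3 nilpotent shift.

After assembling e^{tJ} and conjugating by P, we get:

e^{tM} =
  [3*t^2*exp(5*t)/2 - 6*t*exp(5*t) + exp(5*t), 3*t*exp(5*t), 9*t^2*exp(5*t)/2 - 12*t*exp(5*t)]
  [t^2*exp(5*t) - 3*t*exp(5*t), 2*t*exp(5*t) + exp(5*t), 3*t^2*exp(5*t) - 5*t*exp(5*t)]
  [-t^2*exp(5*t)/2 + 2*t*exp(5*t), -t*exp(5*t), -3*t^2*exp(5*t)/2 + 4*t*exp(5*t) + exp(5*t)]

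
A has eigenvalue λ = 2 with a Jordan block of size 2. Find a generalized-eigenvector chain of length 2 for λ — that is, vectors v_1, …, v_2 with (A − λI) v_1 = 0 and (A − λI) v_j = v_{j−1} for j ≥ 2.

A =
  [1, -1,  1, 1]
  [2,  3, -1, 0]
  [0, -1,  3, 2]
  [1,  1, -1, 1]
A Jordan chain for λ = 2 of length 2:
v_1 = (-1, 2, 0, 1)ᵀ
v_2 = (1, 0, 0, 0)ᵀ

Let N = A − (2)·I. We want v_2 with N^2 v_2 = 0 but N^1 v_2 ≠ 0; then v_{j-1} := N · v_j for j = 2, …, 2.

Pick v_2 = (1, 0, 0, 0)ᵀ.
Then v_1 = N · v_2 = (-1, 2, 0, 1)ᵀ.

Sanity check: (A − (2)·I) v_1 = (0, 0, 0, 0)ᵀ = 0. ✓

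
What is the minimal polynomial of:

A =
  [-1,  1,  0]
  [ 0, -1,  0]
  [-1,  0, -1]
x^3 + 3*x^2 + 3*x + 1

The characteristic polynomial is χ_A(x) = (x + 1)^3, so the eigenvalues are known. The minimal polynomial is
  m_A(x) = Π_λ (x − λ)^{k_λ}
where k_λ is the size of the *largest* Jordan block for λ (equivalently, the smallest k with (A − λI)^k v = 0 for every generalised eigenvector v of λ).

  λ = -1: largest Jordan block has size 3, contributing (x + 1)^3

So m_A(x) = (x + 1)^3 = x^3 + 3*x^2 + 3*x + 1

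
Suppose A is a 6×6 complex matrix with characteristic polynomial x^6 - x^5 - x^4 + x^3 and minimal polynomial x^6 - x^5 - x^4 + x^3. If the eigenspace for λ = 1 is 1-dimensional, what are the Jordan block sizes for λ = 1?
Block sizes for λ = 1: [2]

Step 1 — from the characteristic polynomial, algebraic multiplicity of λ = 1 is 2. From dim ker(A − (1)·I) = 1, there are exactly 1 Jordan blocks for λ = 1.
Step 2 — from the minimal polynomial, the factor (x − 1)^2 tells us the largest block for λ = 1 has size 2.
Step 3 — with total size 2, 1 blocks, and largest block 2, the block sizes (in nonincreasing order) are [2].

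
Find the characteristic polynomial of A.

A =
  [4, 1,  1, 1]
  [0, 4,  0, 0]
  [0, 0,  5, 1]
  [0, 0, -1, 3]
x^4 - 16*x^3 + 96*x^2 - 256*x + 256

Expanding det(x·I − A) (e.g. by cofactor expansion or by noting that A is similar to its Jordan form J, which has the same characteristic polynomial as A) gives
  χ_A(x) = x^4 - 16*x^3 + 96*x^2 - 256*x + 256
which factors as (x - 4)^4. The eigenvalues (with algebraic multiplicities) are λ = 4 with multiplicity 4.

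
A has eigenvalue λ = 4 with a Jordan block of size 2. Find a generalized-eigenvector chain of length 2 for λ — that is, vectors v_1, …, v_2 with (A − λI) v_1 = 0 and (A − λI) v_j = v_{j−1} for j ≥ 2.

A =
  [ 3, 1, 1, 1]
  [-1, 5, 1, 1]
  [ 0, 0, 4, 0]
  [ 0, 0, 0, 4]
A Jordan chain for λ = 4 of length 2:
v_1 = (-1, -1, 0, 0)ᵀ
v_2 = (1, 0, 0, 0)ᵀ

Let N = A − (4)·I. We want v_2 with N^2 v_2 = 0 but N^1 v_2 ≠ 0; then v_{j-1} := N · v_j for j = 2, …, 2.

Pick v_2 = (1, 0, 0, 0)ᵀ.
Then v_1 = N · v_2 = (-1, -1, 0, 0)ᵀ.

Sanity check: (A − (4)·I) v_1 = (0, 0, 0, 0)ᵀ = 0. ✓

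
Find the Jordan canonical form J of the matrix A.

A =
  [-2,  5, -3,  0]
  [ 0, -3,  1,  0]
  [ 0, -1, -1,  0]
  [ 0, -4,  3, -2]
J_3(-2) ⊕ J_1(-2)

The characteristic polynomial is
  det(x·I − A) = x^4 + 8*x^3 + 24*x^2 + 32*x + 16 = (x + 2)^4

Eigenvalues and multiplicities (the geometric multiplicity of λ is n − rank(A − λI), which equals the number of Jordan blocks for λ):
  λ = -2: algebraic multiplicity = 4, geometric multiplicity = 2

Determining the block sizes for each eigenvalue:
  λ = -2: with am = 4 and gm = 2, the partition is not yet determined (e.g. several partitions of 4 into 2 parts exist). Let N = A − (-2)·I. Computing rank(N^1) = 2, rank(N^2) = 1, rank(N^3) = 0; the number of blocks of size ≥ j is rank(N^{j−1}) − rank(N^j), giving [2, 1, 1]. So we have 1 block(s) of size 3, 1 block(s) of size 1 → block sizes [3, 1]

Assembling the blocks gives a Jordan form
J =
  [-2,  1,  0,  0]
  [ 0, -2,  1,  0]
  [ 0,  0, -2,  0]
  [ 0,  0,  0, -2]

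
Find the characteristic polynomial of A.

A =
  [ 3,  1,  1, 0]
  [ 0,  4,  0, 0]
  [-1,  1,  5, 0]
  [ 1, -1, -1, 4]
x^4 - 16*x^3 + 96*x^2 - 256*x + 256

Expanding det(x·I − A) (e.g. by cofactor expansion or by noting that A is similar to its Jordan form J, which has the same characteristic polynomial as A) gives
  χ_A(x) = x^4 - 16*x^3 + 96*x^2 - 256*x + 256
which factors as (x - 4)^4. The eigenvalues (with algebraic multiplicities) are λ = 4 with multiplicity 4.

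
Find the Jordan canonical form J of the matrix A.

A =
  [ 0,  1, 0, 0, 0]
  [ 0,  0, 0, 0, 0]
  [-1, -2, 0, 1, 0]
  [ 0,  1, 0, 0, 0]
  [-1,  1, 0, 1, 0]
J_2(0) ⊕ J_2(0) ⊕ J_1(0)

The characteristic polynomial is
  det(x·I − A) = x^5

Eigenvalues and multiplicities (the geometric multiplicity of λ is n − rank(A − λI), which equals the number of Jordan blocks for λ):
  λ = 0: algebraic multiplicity = 5, geometric multiplicity = 3

Determining the block sizes for each eigenvalue:
  λ = 0: with am = 5 and gm = 3, the partition is not yet determined (e.g. several partitions of 5 into 3 parts exist). Let N = A − (0)·I. Computing rank(N^1) = 2, rank(N^2) = 0; the number of blocks of size ≥ j is rank(N^{j−1}) − rank(N^j), giving [3, 2]. So we have 2 block(s) of size 2, 1 block(s) of size 1 → block sizes [2, 2, 1]

Assembling the blocks gives a Jordan form
J =
  [0, 1, 0, 0, 0]
  [0, 0, 0, 0, 0]
  [0, 0, 0, 1, 0]
  [0, 0, 0, 0, 0]
  [0, 0, 0, 0, 0]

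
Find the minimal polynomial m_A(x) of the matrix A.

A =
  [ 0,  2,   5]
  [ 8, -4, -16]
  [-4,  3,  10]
x^3 - 6*x^2 + 12*x - 8

The characteristic polynomial is χ_A(x) = (x - 2)^3, so the eigenvalues are known. The minimal polynomial is
  m_A(x) = Π_λ (x − λ)^{k_λ}
where k_λ is the size of the *largest* Jordan block for λ (equivalently, the smallest k with (A − λI)^k v = 0 for every generalised eigenvector v of λ).

  λ = 2: largest Jordan block has size 3, contributing (x − 2)^3

So m_A(x) = (x - 2)^3 = x^3 - 6*x^2 + 12*x - 8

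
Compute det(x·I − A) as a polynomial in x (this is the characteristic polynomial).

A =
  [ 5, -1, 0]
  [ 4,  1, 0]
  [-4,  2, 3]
x^3 - 9*x^2 + 27*x - 27

Expanding det(x·I − A) (e.g. by cofactor expansion or by noting that A is similar to its Jordan form J, which has the same characteristic polynomial as A) gives
  χ_A(x) = x^3 - 9*x^2 + 27*x - 27
which factors as (x - 3)^3. The eigenvalues (with algebraic multiplicities) are λ = 3 with multiplicity 3.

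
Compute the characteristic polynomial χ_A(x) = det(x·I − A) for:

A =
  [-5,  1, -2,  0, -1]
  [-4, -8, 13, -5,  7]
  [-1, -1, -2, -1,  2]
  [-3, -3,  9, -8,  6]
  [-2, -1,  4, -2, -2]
x^5 + 25*x^4 + 250*x^3 + 1250*x^2 + 3125*x + 3125

Expanding det(x·I − A) (e.g. by cofactor expansion or by noting that A is similar to its Jordan form J, which has the same characteristic polynomial as A) gives
  χ_A(x) = x^5 + 25*x^4 + 250*x^3 + 1250*x^2 + 3125*x + 3125
which factors as (x + 5)^5. The eigenvalues (with algebraic multiplicities) are λ = -5 with multiplicity 5.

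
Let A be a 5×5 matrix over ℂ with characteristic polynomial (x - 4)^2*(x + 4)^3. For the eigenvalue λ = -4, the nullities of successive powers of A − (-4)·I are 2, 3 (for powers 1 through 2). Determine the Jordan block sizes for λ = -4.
Block sizes for λ = -4: [2, 1]

From the dimensions of kernels of powers, the number of Jordan blocks of size at least j is d_j − d_{j−1} where d_j = dim ker(N^j) (with d_0 = 0). Computing the differences gives [2, 1].
The number of blocks of size exactly k is (#blocks of size ≥ k) − (#blocks of size ≥ k + 1), so the partition is: 1 block(s) of size 1, 1 block(s) of size 2.
In nonincreasing order the block sizes are [2, 1].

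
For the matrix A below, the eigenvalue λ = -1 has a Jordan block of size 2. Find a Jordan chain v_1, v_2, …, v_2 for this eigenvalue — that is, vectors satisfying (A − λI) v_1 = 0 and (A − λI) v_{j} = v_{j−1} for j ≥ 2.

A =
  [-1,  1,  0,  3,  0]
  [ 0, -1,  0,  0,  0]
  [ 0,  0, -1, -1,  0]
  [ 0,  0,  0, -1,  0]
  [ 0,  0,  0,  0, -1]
A Jordan chain for λ = -1 of length 2:
v_1 = (1, 0, 0, 0, 0)ᵀ
v_2 = (0, 1, 0, 0, 0)ᵀ

Let N = A − (-1)·I. We want v_2 with N^2 v_2 = 0 but N^1 v_2 ≠ 0; then v_{j-1} := N · v_j for j = 2, …, 2.

Pick v_2 = (0, 1, 0, 0, 0)ᵀ.
Then v_1 = N · v_2 = (1, 0, 0, 0, 0)ᵀ.

Sanity check: (A − (-1)·I) v_1 = (0, 0, 0, 0, 0)ᵀ = 0. ✓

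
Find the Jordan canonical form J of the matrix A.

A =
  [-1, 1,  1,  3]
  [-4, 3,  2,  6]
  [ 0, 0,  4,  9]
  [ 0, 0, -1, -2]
J_2(1) ⊕ J_2(1)

The characteristic polynomial is
  det(x·I − A) = x^4 - 4*x^3 + 6*x^2 - 4*x + 1 = (x - 1)^4

Eigenvalues and multiplicities (the geometric multiplicity of λ is n − rank(A − λI), which equals the number of Jordan blocks for λ):
  λ = 1: algebraic multiplicity = 4, geometric multiplicity = 2

Determining the block sizes for each eigenvalue:
  λ = 1: with am = 4 and gm = 2, the partition is not yet determined (e.g. several partitions of 4 into 2 parts exist). Let N = A − (1)·I. Computing rank(N^1) = 2, rank(N^2) = 0; the number of blocks of size ≥ j is rank(N^{j−1}) − rank(N^j), giving [2, 2]. So we have 2 block(s) of size 2 → block sizes [2, 2]

Assembling the blocks gives a Jordan form
J =
  [1, 1, 0, 0]
  [0, 1, 0, 0]
  [0, 0, 1, 1]
  [0, 0, 0, 1]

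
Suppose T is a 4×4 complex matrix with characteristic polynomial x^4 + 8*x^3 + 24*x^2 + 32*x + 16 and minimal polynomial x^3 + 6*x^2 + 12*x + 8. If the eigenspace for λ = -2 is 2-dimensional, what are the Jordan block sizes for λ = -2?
Block sizes for λ = -2: [3, 1]

Step 1 — from the characteristic polynomial, algebraic multiplicity of λ = -2 is 4. From dim ker(T − (-2)·I) = 2, there are exactly 2 Jordan blocks for λ = -2.
Step 2 — from the minimal polynomial, the factor (x + 2)^3 tells us the largest block for λ = -2 has size 3.
Step 3 — with total size 4, 2 blocks, and largest block 3, the block sizes (in nonincreasing order) are [3, 1].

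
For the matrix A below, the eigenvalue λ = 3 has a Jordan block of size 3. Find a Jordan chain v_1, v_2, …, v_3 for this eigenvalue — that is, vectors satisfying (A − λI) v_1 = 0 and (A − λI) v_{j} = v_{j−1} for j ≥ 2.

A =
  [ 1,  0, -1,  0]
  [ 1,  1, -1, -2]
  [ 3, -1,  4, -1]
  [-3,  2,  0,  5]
A Jordan chain for λ = 3 of length 3:
v_1 = (0, -2, 0, 2)ᵀ
v_2 = (-2, 3, 4, -5)ᵀ
v_3 = (1, -1, 0, 0)ᵀ

Let N = A − (3)·I. We want v_3 with N^3 v_3 = 0 but N^2 v_3 ≠ 0; then v_{j-1} := N · v_j for j = 3, …, 2.

Pick v_3 = (1, -1, 0, 0)ᵀ.
Then v_2 = N · v_3 = (-2, 3, 4, -5)ᵀ.
Then v_1 = N · v_2 = (0, -2, 0, 2)ᵀ.

Sanity check: (A − (3)·I) v_1 = (0, 0, 0, 0)ᵀ = 0. ✓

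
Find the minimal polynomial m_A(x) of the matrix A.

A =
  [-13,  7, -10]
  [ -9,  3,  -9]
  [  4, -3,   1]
x^3 + 9*x^2 + 27*x + 27

The characteristic polynomial is χ_A(x) = (x + 3)^3, so the eigenvalues are known. The minimal polynomial is
  m_A(x) = Π_λ (x − λ)^{k_λ}
where k_λ is the size of the *largest* Jordan block for λ (equivalently, the smallest k with (A − λI)^k v = 0 for every generalised eigenvector v of λ).

  λ = -3: largest Jordan block has size 3, contributing (x + 3)^3

So m_A(x) = (x + 3)^3 = x^3 + 9*x^2 + 27*x + 27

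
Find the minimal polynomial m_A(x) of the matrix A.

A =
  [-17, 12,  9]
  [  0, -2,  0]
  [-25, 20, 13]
x^2 + 4*x + 4

The characteristic polynomial is χ_A(x) = (x + 2)^3, so the eigenvalues are known. The minimal polynomial is
  m_A(x) = Π_λ (x − λ)^{k_λ}
where k_λ is the size of the *largest* Jordan block for λ (equivalently, the smallest k with (A − λI)^k v = 0 for every generalised eigenvector v of λ).

  λ = -2: largest Jordan block has size 2, contributing (x + 2)^2

So m_A(x) = (x + 2)^2 = x^2 + 4*x + 4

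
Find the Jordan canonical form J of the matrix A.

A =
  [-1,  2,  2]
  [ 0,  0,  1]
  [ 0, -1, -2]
J_2(-1) ⊕ J_1(-1)

The characteristic polynomial is
  det(x·I − A) = x^3 + 3*x^2 + 3*x + 1 = (x + 1)^3

Eigenvalues and multiplicities (the geometric multiplicity of λ is n − rank(A − λI), which equals the number of Jordan blocks for λ):
  λ = -1: algebraic multiplicity = 3, geometric multiplicity = 2

Determining the block sizes for each eigenvalue:
  λ = -1: 2 blocks summing to 3 forces exactly one block of size 2 and the rest size 1 → block sizes [2, 1]

Assembling the blocks gives a Jordan form
J =
  [-1,  1,  0]
  [ 0, -1,  0]
  [ 0,  0, -1]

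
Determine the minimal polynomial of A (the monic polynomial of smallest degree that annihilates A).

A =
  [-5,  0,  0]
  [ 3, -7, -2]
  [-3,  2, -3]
x^2 + 10*x + 25

The characteristic polynomial is χ_A(x) = (x + 5)^3, so the eigenvalues are known. The minimal polynomial is
  m_A(x) = Π_λ (x − λ)^{k_λ}
where k_λ is the size of the *largest* Jordan block for λ (equivalently, the smallest k with (A − λI)^k v = 0 for every generalised eigenvector v of λ).

  λ = -5: largest Jordan block has size 2, contributing (x + 5)^2

So m_A(x) = (x + 5)^2 = x^2 + 10*x + 25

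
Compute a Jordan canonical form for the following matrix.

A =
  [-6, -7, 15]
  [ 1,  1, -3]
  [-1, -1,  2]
J_3(-1)

The characteristic polynomial is
  det(x·I − A) = x^3 + 3*x^2 + 3*x + 1 = (x + 1)^3

Eigenvalues and multiplicities (the geometric multiplicity of λ is n − rank(A − λI), which equals the number of Jordan blocks for λ):
  λ = -1: algebraic multiplicity = 3, geometric multiplicity = 1

Determining the block sizes for each eigenvalue:
  λ = -1: one block (gm = 1), so the single block has size am = 3 → block sizes [3]

Assembling the blocks gives a Jordan form
J =
  [-1,  1,  0]
  [ 0, -1,  1]
  [ 0,  0, -1]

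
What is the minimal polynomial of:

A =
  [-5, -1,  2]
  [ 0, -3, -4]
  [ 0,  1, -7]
x^2 + 10*x + 25

The characteristic polynomial is χ_A(x) = (x + 5)^3, so the eigenvalues are known. The minimal polynomial is
  m_A(x) = Π_λ (x − λ)^{k_λ}
where k_λ is the size of the *largest* Jordan block for λ (equivalently, the smallest k with (A − λI)^k v = 0 for every generalised eigenvector v of λ).

  λ = -5: largest Jordan block has size 2, contributing (x + 5)^2

So m_A(x) = (x + 5)^2 = x^2 + 10*x + 25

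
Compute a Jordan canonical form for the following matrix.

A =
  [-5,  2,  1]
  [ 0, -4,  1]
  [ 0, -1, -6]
J_3(-5)

The characteristic polynomial is
  det(x·I − A) = x^3 + 15*x^2 + 75*x + 125 = (x + 5)^3

Eigenvalues and multiplicities (the geometric multiplicity of λ is n − rank(A − λI), which equals the number of Jordan blocks for λ):
  λ = -5: algebraic multiplicity = 3, geometric multiplicity = 1

Determining the block sizes for each eigenvalue:
  λ = -5: one block (gm = 1), so the single block has size am = 3 → block sizes [3]

Assembling the blocks gives a Jordan form
J =
  [-5,  1,  0]
  [ 0, -5,  1]
  [ 0,  0, -5]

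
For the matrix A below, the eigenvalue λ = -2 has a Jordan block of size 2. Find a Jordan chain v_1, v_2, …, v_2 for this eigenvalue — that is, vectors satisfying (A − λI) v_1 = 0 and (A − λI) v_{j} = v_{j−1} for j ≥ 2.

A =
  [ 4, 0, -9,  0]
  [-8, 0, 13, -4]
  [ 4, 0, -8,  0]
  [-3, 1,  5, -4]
A Jordan chain for λ = -2 of length 2:
v_1 = (6, -8, 4, -3)ᵀ
v_2 = (1, 0, 0, 0)ᵀ

Let N = A − (-2)·I. We want v_2 with N^2 v_2 = 0 but N^1 v_2 ≠ 0; then v_{j-1} := N · v_j for j = 2, …, 2.

Pick v_2 = (1, 0, 0, 0)ᵀ.
Then v_1 = N · v_2 = (6, -8, 4, -3)ᵀ.

Sanity check: (A − (-2)·I) v_1 = (0, 0, 0, 0)ᵀ = 0. ✓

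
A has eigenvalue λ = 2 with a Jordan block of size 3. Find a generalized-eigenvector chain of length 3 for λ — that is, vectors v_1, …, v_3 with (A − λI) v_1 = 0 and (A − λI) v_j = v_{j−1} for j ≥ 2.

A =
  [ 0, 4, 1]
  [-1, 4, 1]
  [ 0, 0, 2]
A Jordan chain for λ = 2 of length 3:
v_1 = (2, 1, 0)ᵀ
v_2 = (1, 1, 0)ᵀ
v_3 = (0, 0, 1)ᵀ

Let N = A − (2)·I. We want v_3 with N^3 v_3 = 0 but N^2 v_3 ≠ 0; then v_{j-1} := N · v_j for j = 3, …, 2.

Pick v_3 = (0, 0, 1)ᵀ.
Then v_2 = N · v_3 = (1, 1, 0)ᵀ.
Then v_1 = N · v_2 = (2, 1, 0)ᵀ.

Sanity check: (A − (2)·I) v_1 = (0, 0, 0)ᵀ = 0. ✓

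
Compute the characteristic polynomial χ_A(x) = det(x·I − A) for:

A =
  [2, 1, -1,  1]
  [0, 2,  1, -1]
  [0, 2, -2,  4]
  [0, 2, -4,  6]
x^4 - 8*x^3 + 24*x^2 - 32*x + 16

Expanding det(x·I − A) (e.g. by cofactor expansion or by noting that A is similar to its Jordan form J, which has the same characteristic polynomial as A) gives
  χ_A(x) = x^4 - 8*x^3 + 24*x^2 - 32*x + 16
which factors as (x - 2)^4. The eigenvalues (with algebraic multiplicities) are λ = 2 with multiplicity 4.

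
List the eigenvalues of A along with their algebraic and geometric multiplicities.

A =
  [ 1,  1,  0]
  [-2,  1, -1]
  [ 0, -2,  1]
λ = 1: alg = 3, geom = 1

Step 1 — factor the characteristic polynomial to read off the algebraic multiplicities:
  χ_A(x) = (x - 1)^3

Step 2 — compute geometric multiplicities via the rank-nullity identity g(λ) = n − rank(A − λI):
  rank(A − (1)·I) = 2, so dim ker(A − (1)·I) = n − 2 = 1

Summary:
  λ = 1: algebraic multiplicity = 3, geometric multiplicity = 1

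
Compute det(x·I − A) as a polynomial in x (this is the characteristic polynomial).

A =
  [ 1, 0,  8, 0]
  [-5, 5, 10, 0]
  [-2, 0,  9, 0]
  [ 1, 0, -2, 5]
x^4 - 20*x^3 + 150*x^2 - 500*x + 625

Expanding det(x·I − A) (e.g. by cofactor expansion or by noting that A is similar to its Jordan form J, which has the same characteristic polynomial as A) gives
  χ_A(x) = x^4 - 20*x^3 + 150*x^2 - 500*x + 625
which factors as (x - 5)^4. The eigenvalues (with algebraic multiplicities) are λ = 5 with multiplicity 4.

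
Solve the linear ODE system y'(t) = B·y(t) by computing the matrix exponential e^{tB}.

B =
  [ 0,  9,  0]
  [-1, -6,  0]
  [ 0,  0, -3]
e^{tB} =
  [3*t*exp(-3*t) + exp(-3*t), 9*t*exp(-3*t), 0]
  [-t*exp(-3*t), -3*t*exp(-3*t) + exp(-3*t), 0]
  [0, 0, exp(-3*t)]

Strategy: write B = P · J · P⁻¹ where J is a Jordan canonical form, so e^{tB} = P · e^{tJ} · P⁻¹, and e^{tJ} can be computed block-by-block.

B has Jordan form
J =
  [-3,  1,  0]
  [ 0, -3,  0]
  [ 0,  0, -3]
(up to reordering of blocks).

Per-block formulas:
  For a 2×2 Jordan block J_2(-3): exp(t · J_2(-3)) = e^(-3t)·(I + t·N), where N is the 2×2 nilpotent shift.
  For a 1×1 block at λ = -3: exp(t · [-3]) = [e^(-3t)].

After assembling e^{tJ} and conjugating by P, we get:

e^{tB} =
  [3*t*exp(-3*t) + exp(-3*t), 9*t*exp(-3*t), 0]
  [-t*exp(-3*t), -3*t*exp(-3*t) + exp(-3*t), 0]
  [0, 0, exp(-3*t)]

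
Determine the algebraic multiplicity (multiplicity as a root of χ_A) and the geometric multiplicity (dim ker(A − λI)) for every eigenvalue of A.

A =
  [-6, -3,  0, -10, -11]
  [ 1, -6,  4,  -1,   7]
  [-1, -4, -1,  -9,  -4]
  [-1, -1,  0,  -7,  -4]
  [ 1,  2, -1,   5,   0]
λ = -4: alg = 5, geom = 2

Step 1 — factor the characteristic polynomial to read off the algebraic multiplicities:
  χ_A(x) = (x + 4)^5

Step 2 — compute geometric multiplicities via the rank-nullity identity g(λ) = n − rank(A − λI):
  rank(A − (-4)·I) = 3, so dim ker(A − (-4)·I) = n − 3 = 2

Summary:
  λ = -4: algebraic multiplicity = 5, geometric multiplicity = 2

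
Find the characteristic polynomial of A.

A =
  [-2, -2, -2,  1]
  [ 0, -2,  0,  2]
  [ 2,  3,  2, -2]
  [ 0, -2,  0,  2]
x^4

Expanding det(x·I − A) (e.g. by cofactor expansion or by noting that A is similar to its Jordan form J, which has the same characteristic polynomial as A) gives
  χ_A(x) = x^4
which factors as x^4. The eigenvalues (with algebraic multiplicities) are λ = 0 with multiplicity 4.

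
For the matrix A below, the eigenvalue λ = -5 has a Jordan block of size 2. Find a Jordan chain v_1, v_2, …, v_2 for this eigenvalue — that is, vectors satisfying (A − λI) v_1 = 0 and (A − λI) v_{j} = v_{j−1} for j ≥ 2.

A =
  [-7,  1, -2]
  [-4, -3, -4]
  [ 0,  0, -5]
A Jordan chain for λ = -5 of length 2:
v_1 = (-2, -4, 0)ᵀ
v_2 = (1, 0, 0)ᵀ

Let N = A − (-5)·I. We want v_2 with N^2 v_2 = 0 but N^1 v_2 ≠ 0; then v_{j-1} := N · v_j for j = 2, …, 2.

Pick v_2 = (1, 0, 0)ᵀ.
Then v_1 = N · v_2 = (-2, -4, 0)ᵀ.

Sanity check: (A − (-5)·I) v_1 = (0, 0, 0)ᵀ = 0. ✓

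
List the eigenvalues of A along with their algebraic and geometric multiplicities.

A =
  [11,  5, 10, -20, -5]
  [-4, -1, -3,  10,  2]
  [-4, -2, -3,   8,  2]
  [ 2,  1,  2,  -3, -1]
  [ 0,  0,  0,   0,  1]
λ = 1: alg = 5, geom = 3

Step 1 — factor the characteristic polynomial to read off the algebraic multiplicities:
  χ_A(x) = (x - 1)^5

Step 2 — compute geometric multiplicities via the rank-nullity identity g(λ) = n − rank(A − λI):
  rank(A − (1)·I) = 2, so dim ker(A − (1)·I) = n − 2 = 3

Summary:
  λ = 1: algebraic multiplicity = 5, geometric multiplicity = 3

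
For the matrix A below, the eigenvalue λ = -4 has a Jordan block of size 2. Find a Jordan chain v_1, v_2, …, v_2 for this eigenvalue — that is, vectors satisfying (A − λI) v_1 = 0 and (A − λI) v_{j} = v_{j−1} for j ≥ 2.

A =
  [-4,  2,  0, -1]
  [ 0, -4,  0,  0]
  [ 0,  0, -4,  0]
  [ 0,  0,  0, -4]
A Jordan chain for λ = -4 of length 2:
v_1 = (2, 0, 0, 0)ᵀ
v_2 = (0, 1, 0, 0)ᵀ

Let N = A − (-4)·I. We want v_2 with N^2 v_2 = 0 but N^1 v_2 ≠ 0; then v_{j-1} := N · v_j for j = 2, …, 2.

Pick v_2 = (0, 1, 0, 0)ᵀ.
Then v_1 = N · v_2 = (2, 0, 0, 0)ᵀ.

Sanity check: (A − (-4)·I) v_1 = (0, 0, 0, 0)ᵀ = 0. ✓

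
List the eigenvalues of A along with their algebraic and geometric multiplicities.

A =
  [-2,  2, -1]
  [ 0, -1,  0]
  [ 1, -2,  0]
λ = -1: alg = 3, geom = 2

Step 1 — factor the characteristic polynomial to read off the algebraic multiplicities:
  χ_A(x) = (x + 1)^3

Step 2 — compute geometric multiplicities via the rank-nullity identity g(λ) = n − rank(A − λI):
  rank(A − (-1)·I) = 1, so dim ker(A − (-1)·I) = n − 1 = 2

Summary:
  λ = -1: algebraic multiplicity = 3, geometric multiplicity = 2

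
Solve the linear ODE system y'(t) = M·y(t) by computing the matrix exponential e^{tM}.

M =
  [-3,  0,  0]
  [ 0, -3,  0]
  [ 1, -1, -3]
e^{tM} =
  [exp(-3*t), 0, 0]
  [0, exp(-3*t), 0]
  [t*exp(-3*t), -t*exp(-3*t), exp(-3*t)]

Strategy: write M = P · J · P⁻¹ where J is a Jordan canonical form, so e^{tM} = P · e^{tJ} · P⁻¹, and e^{tJ} can be computed block-by-block.

M has Jordan form
J =
  [-3,  1,  0]
  [ 0, -3,  0]
  [ 0,  0, -3]
(up to reordering of blocks).

Per-block formulas:
  For a 2×2 Jordan block J_2(-3): exp(t · J_2(-3)) = e^(-3t)·(I + t·N), where N is the 2×2 nilpotent shift.
  For a 1×1 block at λ = -3: exp(t · [-3]) = [e^(-3t)].

After assembling e^{tJ} and conjugating by P, we get:

e^{tM} =
  [exp(-3*t), 0, 0]
  [0, exp(-3*t), 0]
  [t*exp(-3*t), -t*exp(-3*t), exp(-3*t)]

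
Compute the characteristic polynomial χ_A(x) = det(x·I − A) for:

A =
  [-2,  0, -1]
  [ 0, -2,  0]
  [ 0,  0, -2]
x^3 + 6*x^2 + 12*x + 8

Expanding det(x·I − A) (e.g. by cofactor expansion or by noting that A is similar to its Jordan form J, which has the same characteristic polynomial as A) gives
  χ_A(x) = x^3 + 6*x^2 + 12*x + 8
which factors as (x + 2)^3. The eigenvalues (with algebraic multiplicities) are λ = -2 with multiplicity 3.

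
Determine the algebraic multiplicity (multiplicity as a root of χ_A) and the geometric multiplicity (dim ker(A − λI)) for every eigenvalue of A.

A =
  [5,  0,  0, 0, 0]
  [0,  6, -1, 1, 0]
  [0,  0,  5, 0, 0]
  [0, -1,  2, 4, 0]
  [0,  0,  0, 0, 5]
λ = 5: alg = 5, geom = 3

Step 1 — factor the characteristic polynomial to read off the algebraic multiplicities:
  χ_A(x) = (x - 5)^5

Step 2 — compute geometric multiplicities via the rank-nullity identity g(λ) = n − rank(A − λI):
  rank(A − (5)·I) = 2, so dim ker(A − (5)·I) = n − 2 = 3

Summary:
  λ = 5: algebraic multiplicity = 5, geometric multiplicity = 3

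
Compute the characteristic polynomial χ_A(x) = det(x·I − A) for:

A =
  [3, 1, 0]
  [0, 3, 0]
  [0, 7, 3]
x^3 - 9*x^2 + 27*x - 27

Expanding det(x·I − A) (e.g. by cofactor expansion or by noting that A is similar to its Jordan form J, which has the same characteristic polynomial as A) gives
  χ_A(x) = x^3 - 9*x^2 + 27*x - 27
which factors as (x - 3)^3. The eigenvalues (with algebraic multiplicities) are λ = 3 with multiplicity 3.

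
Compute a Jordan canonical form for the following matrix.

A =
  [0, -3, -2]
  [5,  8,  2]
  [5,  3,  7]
J_2(5) ⊕ J_1(5)

The characteristic polynomial is
  det(x·I − A) = x^3 - 15*x^2 + 75*x - 125 = (x - 5)^3

Eigenvalues and multiplicities (the geometric multiplicity of λ is n − rank(A − λI), which equals the number of Jordan blocks for λ):
  λ = 5: algebraic multiplicity = 3, geometric multiplicity = 2

Determining the block sizes for each eigenvalue:
  λ = 5: 2 blocks summing to 3 forces exactly one block of size 2 and the rest size 1 → block sizes [2, 1]

Assembling the blocks gives a Jordan form
J =
  [5, 1, 0]
  [0, 5, 0]
  [0, 0, 5]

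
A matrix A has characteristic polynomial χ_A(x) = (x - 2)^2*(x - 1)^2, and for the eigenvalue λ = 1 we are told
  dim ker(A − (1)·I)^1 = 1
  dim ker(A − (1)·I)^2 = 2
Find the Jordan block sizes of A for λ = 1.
Block sizes for λ = 1: [2]

From the dimensions of kernels of powers, the number of Jordan blocks of size at least j is d_j − d_{j−1} where d_j = dim ker(N^j) (with d_0 = 0). Computing the differences gives [1, 1].
The number of blocks of size exactly k is (#blocks of size ≥ k) − (#blocks of size ≥ k + 1), so the partition is: 1 block(s) of size 2.
In nonincreasing order the block sizes are [2].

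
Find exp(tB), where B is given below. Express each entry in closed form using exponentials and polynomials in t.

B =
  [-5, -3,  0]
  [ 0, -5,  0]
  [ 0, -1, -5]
e^{tB} =
  [exp(-5*t), -3*t*exp(-5*t), 0]
  [0, exp(-5*t), 0]
  [0, -t*exp(-5*t), exp(-5*t)]

Strategy: write B = P · J · P⁻¹ where J is a Jordan canonical form, so e^{tB} = P · e^{tJ} · P⁻¹, and e^{tJ} can be computed block-by-block.

B has Jordan form
J =
  [-5,  1,  0]
  [ 0, -5,  0]
  [ 0,  0, -5]
(up to reordering of blocks).

Per-block formulas:
  For a 1×1 block at λ = -5: exp(t · [-5]) = [e^(-5t)].
  For a 2×2 Jordan block J_2(-5): exp(t · J_2(-5)) = e^(-5t)·(I + t·N), where N is the 2×2 nilpotent shift.

After assembling e^{tJ} and conjugating by P, we get:

e^{tB} =
  [exp(-5*t), -3*t*exp(-5*t), 0]
  [0, exp(-5*t), 0]
  [0, -t*exp(-5*t), exp(-5*t)]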